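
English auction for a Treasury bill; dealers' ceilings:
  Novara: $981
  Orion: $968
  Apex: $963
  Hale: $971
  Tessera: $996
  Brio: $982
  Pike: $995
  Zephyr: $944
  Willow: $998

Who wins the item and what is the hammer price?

Rule: the price rises until one bidder remains; the winner pays the price at which the last rival dropped out.
Limits in order: 998 (Willow) > 996 (Tessera) > 995 (Pike) > 982 (Brio) > 981 (Novara) > 971 (Hale) > …
Bidding ends when Tessera exits at $996; Willow takes it.

Willow wins at $996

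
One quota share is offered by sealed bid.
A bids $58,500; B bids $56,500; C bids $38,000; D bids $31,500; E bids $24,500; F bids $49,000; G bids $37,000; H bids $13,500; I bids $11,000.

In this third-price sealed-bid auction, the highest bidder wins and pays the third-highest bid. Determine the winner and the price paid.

Bids in order: 58,500 (A) > 56,500 (B) > 49,000 (F) > 38,000 (C) > 37,000 (G) > 31,500 (D) > …
A wins; payment is bid #3 in the ranking = $49,000.

A pays $49,000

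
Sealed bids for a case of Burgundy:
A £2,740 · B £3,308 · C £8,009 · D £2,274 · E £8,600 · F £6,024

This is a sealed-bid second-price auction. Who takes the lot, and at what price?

Bids in order: 8,600 (E) > 8,009 (C) > 6,024 (F) > 3,308 (B) > 2,740 (A) > 2,274 (D)
E wins with the highest bid; price is set by the runner-up at £8,009.

E pays £8,009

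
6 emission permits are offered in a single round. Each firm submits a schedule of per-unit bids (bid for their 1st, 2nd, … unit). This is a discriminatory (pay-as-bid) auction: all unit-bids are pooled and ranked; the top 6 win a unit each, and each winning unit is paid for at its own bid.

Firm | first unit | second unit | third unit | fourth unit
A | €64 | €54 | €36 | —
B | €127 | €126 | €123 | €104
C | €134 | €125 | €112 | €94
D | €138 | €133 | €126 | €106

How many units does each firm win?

Merging the schedules and taking the best 6: 138 (D-1), 134 (C-1), 133 (D-2), 127 (B-1), 126 (B-2), 126 (D-3)
Next rejected bid: €125 (not a price — pay-as-bid).
Allocation: B 2, C 1, D 3.

B 2, C 1, D 3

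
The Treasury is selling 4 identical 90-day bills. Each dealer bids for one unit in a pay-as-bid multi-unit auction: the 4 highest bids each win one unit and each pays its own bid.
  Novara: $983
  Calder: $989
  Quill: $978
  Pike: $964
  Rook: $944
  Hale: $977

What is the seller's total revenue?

Total revenue: $3,927

Sorting: 989 (Calder), 983 (Novara), 978 (Quill), 977 (Hale), 964 (Pike), 944 (Rook)
Top 4: Calder, Novara, Quill, Hale.
Total revenue = 989 + 983 + 978 + 977 = $3,927.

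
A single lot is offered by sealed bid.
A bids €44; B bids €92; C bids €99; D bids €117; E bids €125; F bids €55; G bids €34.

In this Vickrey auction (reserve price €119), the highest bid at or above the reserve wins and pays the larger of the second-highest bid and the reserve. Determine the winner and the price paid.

E pays €119

Vickrey auction (reserve price €119): the highest bid at or above the reserve wins and pays the larger of the second-highest bid and the reserve.
Bids ranked: 125 (E) > 117 (D) > 99 (C) > 92 (B) > 55 (F) > 44 (A) > …
Highest eligible bid: E at €125.
Second-highest bid €117 is below the reserve €119, so the reserve binds → payment €119.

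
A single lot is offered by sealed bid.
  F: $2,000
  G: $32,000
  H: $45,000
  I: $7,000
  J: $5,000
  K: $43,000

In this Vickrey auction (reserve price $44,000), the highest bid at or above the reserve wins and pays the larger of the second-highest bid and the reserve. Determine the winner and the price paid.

H pays $44,000

Bids in order: 45,000 (H) > 43,000 (K) > 32,000 (G) > 7,000 (I) > 5,000 (J) > 2,000 (F)
Highest eligible bid: H at $45,000.
max(second-highest $43,000, reserve $44,000) = $44,000.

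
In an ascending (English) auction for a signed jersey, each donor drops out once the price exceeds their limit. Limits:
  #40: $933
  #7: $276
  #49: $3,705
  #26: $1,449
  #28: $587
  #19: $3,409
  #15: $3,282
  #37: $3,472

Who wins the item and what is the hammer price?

#49 wins at $3,472

Open ascending-bid auction: the price rises until one bidder remains; the winner pays the price at which the last rival dropped out.
Limits ranked: 3,705 (#49) > 3,472 (#37) > 3,409 (#19) > 3,282 (#15) > 1,449 (#26) > 933 (#40) > …
Once the price passes $3,472, only #49 is left; the hammer falls at #37's limit of $3,472.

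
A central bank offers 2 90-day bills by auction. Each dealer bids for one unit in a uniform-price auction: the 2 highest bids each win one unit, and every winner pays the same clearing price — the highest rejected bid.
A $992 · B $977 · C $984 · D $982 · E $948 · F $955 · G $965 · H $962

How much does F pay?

F pays $0

Ordering the bids: 992 (A), 984 (C), 982 (D), 977 (B), …
Winners (2 units): A, C.
Clearing price = highest rejected bid = $982.
F does not win → pays $0.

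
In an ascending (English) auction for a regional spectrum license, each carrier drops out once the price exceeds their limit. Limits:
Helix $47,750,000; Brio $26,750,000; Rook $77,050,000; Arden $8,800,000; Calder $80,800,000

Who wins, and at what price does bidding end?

Calder wins at $77,050,000

Rule: the price rises until one bidder remains; the winner pays the price at which the last rival dropped out.
Limits ranked: 80,800,000 (Calder) > 77,050,000 (Rook) > 47,750,000 (Helix) > 26,750,000 (Brio) > 8,800,000 (Arden)
Rook is the last rival to drop out, at $77,050,000; Calder remains and wins at that price.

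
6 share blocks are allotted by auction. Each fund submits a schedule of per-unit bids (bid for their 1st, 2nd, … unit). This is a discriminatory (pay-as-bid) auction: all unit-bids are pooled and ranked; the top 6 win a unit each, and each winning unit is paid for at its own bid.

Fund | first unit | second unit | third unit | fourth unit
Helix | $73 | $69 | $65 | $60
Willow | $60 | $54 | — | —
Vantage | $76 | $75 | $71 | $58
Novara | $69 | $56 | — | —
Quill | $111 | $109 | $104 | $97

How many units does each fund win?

Quill 4, Vantage 2

Pooled unit-bids ranked (top 6): 111 (Quill-1), 109 (Quill-2), 104 (Quill-3), 97 (Quill-4), 76 (Vantage-1), 75 (Vantage-2)
Next rejected bid: $73 (not a price — pay-as-bid).
Allocation: Quill 4, Vantage 2.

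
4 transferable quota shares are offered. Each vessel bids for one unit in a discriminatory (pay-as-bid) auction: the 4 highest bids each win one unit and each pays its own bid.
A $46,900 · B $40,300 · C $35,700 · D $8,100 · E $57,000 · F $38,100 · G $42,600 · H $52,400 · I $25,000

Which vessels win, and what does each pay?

Bids ranked high→low: 57,000 (E), 52,400 (H), 46,900 (A), 42,600 (G), 40,300 (B), 38,100 (F), …
The 4 highest are E, H, A, G.
Each winner pays its own bid: E $57,000, H $52,400, A $46,900, G $42,600.

E $57,000, H $52,400, A $46,900, G $42,600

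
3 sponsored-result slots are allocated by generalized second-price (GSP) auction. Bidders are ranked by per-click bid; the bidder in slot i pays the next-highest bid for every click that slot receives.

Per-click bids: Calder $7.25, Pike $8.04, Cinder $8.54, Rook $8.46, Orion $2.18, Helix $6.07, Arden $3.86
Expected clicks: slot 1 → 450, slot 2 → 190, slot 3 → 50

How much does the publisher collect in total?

Sorting advertisers: $8.54 (Cinder) > $8.46 (Rook) > $8.04 (Pike) > $7.25 (Calder) > …
Slot 1: Cinder pays $8.46 × 450 = $3807.00
Slot 2: Rook pays $8.04 × 190 = $1527.60
Slot 3: Pike pays $7.25 × 50 = $362.50
Total = $5697.10

Total revenue: $5697.10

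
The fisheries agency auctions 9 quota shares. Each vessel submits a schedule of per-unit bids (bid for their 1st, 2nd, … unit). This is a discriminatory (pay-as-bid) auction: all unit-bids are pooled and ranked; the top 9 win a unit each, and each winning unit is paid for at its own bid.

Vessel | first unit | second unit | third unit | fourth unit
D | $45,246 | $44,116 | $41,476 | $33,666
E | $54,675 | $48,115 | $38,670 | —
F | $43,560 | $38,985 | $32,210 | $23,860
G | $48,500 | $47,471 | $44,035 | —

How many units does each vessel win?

D 3, E 2, F 1, G 3

Pooled unit-bids ranked (top 9): 54,675 (E-1), 48,500 (G-1), 48,115 (E-2), 47,471 (G-2), 45,246 (D-1), 44,116 (D-2), 44,035 (G-3), 43,560 (F-1), 41,476 (D-3)
Next rejected bid: $38,985 (not a price — pay-as-bid).
Allocation: D 3, E 2, F 1, G 3.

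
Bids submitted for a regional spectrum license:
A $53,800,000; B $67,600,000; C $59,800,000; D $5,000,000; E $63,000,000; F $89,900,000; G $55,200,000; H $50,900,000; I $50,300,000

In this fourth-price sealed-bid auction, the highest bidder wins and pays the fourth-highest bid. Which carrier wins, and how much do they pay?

F pays $59,800,000

Bids ranked: 89,900,000 (F) > 67,600,000 (B) > 63,000,000 (E) > 59,800,000 (C) > 55,200,000 (G) > 53,800,000 (A) > …
F wins; payment is bid #4 in the ranking = $59,800,000.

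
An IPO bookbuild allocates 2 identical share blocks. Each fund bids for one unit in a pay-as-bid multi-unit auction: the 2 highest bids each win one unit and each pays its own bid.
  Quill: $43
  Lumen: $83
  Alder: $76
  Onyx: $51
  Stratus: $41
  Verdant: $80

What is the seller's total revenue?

Bids ranked high→low: 83 (Lumen), 80 (Verdant), 76 (Alder), 51 (Onyx), …
Top 2: Lumen, Verdant.
Total revenue = 83 + 80 = $163.

Total revenue: $163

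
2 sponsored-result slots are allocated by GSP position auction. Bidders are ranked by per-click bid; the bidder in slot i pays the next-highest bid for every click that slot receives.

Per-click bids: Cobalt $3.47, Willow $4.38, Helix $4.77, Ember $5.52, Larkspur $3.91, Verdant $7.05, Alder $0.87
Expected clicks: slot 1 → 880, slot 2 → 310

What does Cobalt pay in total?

Ranked by bid: $7.05 (Verdant) > $5.52 (Ember) > $4.77 (Helix) > …
Cobalt ranks below slot 2 → no slot, pays nothing.

Cobalt pays $0.00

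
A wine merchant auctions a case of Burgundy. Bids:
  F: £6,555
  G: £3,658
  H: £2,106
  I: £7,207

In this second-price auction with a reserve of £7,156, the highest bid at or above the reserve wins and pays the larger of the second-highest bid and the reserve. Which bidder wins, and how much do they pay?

Second-price auction with a reserve of £7,156: the highest bid at or above the reserve wins and pays the larger of the second-highest bid and the reserve.
Bids in order: 7,207 (I) > 6,555 (F) > 3,658 (G) > 2,106 (H)
Highest eligible bid: I at £7,207.
max(second-highest £6,555, reserve £7,156) = £7,156.

I pays £7,156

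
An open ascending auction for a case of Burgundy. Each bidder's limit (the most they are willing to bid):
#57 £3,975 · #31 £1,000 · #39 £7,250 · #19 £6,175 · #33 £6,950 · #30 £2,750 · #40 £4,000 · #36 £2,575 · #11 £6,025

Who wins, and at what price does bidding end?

#39 wins at £6,950

Limits ranked: 7,250 (#39) > 6,950 (#33) > 6,175 (#19) > 6,025 (#11) > 4,000 (#40) > 3,975 (#57) > …
Once the price passes £6,950, only #39 is left; the hammer falls at #33's limit of £6,950.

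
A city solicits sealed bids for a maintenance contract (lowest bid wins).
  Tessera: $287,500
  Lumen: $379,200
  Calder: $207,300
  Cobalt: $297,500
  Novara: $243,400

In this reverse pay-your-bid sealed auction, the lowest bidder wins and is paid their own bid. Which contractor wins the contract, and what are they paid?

Calder is paid $207,300

Bids in order: 207,300 (Calder) < 243,400 (Novara) < 287,500 (Tessera) < 297,500 (Cobalt) < 379,200 (Lumen)
Calder has the lowest bid and is paid exactly that: $207,300.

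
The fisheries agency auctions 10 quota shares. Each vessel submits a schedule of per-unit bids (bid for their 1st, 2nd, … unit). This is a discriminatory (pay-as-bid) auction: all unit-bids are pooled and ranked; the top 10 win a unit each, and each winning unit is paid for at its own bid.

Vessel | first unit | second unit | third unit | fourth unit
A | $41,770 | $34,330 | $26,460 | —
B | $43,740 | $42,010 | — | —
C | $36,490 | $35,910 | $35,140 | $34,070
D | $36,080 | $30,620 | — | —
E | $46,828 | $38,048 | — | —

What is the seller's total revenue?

Total revenue: $390,346

All unit-bids, highest first — top 10: 46,828 (E-1), 43,740 (B-1), 42,010 (B-2), 41,770 (A-1), 38,048 (E-2), 36,490 (C-1), 36,080 (D-1), 35,910 (C-2), 35,140 (C-3), 34,330 (A-2)
Next rejected bid: $34,070 (not a price — pay-as-bid).
Each winning unit pays its own bid.
Revenue = 46,828 + 43,740 + 42,010 + 41,770 + 38,048 + 36,490 + 36,080 + 35,910 + 35,140 + 34,330 = $390,346.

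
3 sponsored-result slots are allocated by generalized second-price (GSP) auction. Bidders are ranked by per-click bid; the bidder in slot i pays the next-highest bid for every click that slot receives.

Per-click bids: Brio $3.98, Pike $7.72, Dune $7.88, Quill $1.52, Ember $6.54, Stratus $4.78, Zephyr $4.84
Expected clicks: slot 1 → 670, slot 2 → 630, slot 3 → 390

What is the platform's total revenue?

Total revenue: $11180.20

Sorting advertisers: $7.88 (Dune) > $7.72 (Pike) > $6.54 (Ember) > $4.84 (Zephyr) > …
Slot 1: Dune pays $7.72 × 670 = $5172.40
Slot 2: Pike pays $6.54 × 630 = $4120.20
Slot 3: Ember pays $4.84 × 390 = $1887.60
Total = $11180.20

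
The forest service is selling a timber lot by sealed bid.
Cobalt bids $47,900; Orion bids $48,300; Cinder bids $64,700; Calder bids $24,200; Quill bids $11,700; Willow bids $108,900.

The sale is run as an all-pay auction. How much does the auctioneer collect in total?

Total revenue: $305,700

Sorting bids: 108,900 (Willow) > 64,700 (Cinder) > 48,300 (Orion) > 47,900 (Cobalt) > 24,200 (Calder) > 11,700 (Quill)
Willow wins with the top bid; all bids are sunk regardless.
Every bidder forfeits their bid regardless of winning.
Revenue = 47,900 + 48,300 + 64,700 + 24,200 + 11,700 + 108,900 = $305,700.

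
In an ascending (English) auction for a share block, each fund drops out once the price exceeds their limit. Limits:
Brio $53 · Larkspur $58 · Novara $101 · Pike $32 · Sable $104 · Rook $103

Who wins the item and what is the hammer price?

Sable wins at $103

Limits ranked: 104 (Sable) > 103 (Rook) > 101 (Novara) > 58 (Larkspur) > 53 (Brio) > 32 (Pike)
Rook is the last rival to drop out, at $103; Sable remains and wins at that price.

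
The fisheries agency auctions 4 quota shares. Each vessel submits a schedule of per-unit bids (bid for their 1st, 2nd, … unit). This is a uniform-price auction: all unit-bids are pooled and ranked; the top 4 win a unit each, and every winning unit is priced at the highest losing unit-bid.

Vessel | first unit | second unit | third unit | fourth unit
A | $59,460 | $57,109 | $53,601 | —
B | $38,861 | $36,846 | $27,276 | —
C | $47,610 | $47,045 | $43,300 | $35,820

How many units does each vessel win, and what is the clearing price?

All unit-bids, highest first — top 4: 59,460 (A-1), 57,109 (A-2), 53,601 (A-3), 47,610 (C-1)
First bid not allocated: $47,045.
Allocation: A 3, C 1.

A 3, C 1; clearing price $47,045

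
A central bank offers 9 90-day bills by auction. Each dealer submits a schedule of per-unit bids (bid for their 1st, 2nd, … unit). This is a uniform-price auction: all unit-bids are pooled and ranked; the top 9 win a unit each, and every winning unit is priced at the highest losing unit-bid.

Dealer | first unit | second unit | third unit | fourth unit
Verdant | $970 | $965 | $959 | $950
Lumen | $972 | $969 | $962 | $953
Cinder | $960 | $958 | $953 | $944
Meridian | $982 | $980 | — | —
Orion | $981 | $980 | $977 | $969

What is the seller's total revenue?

Merging the schedules and taking the best 9: 982 (Meridian-1), 981 (Orion-1), 980 (Meridian-2), 980 (Orion-2), 977 (Orion-3), 972 (Lumen-1), 970 (Verdant-1), 969 (Lumen-2), 969 (Orion-4)
The (k+1)-th unit-bid is $965.
Allocation: Lumen 2, Meridian 2, Orion 4, Verdant 1. Every unit priced at $965.
Revenue = 9 × 965 = $8,685.

Total revenue: $8,685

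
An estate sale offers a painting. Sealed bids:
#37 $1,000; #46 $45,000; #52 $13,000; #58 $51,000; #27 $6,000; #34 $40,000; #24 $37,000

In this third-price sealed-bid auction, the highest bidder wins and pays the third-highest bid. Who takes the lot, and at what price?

#58 pays $40,000

Third-price sealed-bid auction: the highest bidder wins and pays the third-highest bid.
Bids ranked: 51,000 (#58) > 45,000 (#46) > 40,000 (#34) > 37,000 (#24) > 13,000 (#52) > 6,000 (#27) > …
#58 wins; payment is bid #3 in the ranking = $40,000.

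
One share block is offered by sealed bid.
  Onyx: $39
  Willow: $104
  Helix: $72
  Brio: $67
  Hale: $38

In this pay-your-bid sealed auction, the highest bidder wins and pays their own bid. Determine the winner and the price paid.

Willow pays $104

Sorting bids: 104 (Willow) > 72 (Helix) > 67 (Brio) > 39 (Onyx) > 38 (Hale)
First-price: Willow pays what they bid, $104.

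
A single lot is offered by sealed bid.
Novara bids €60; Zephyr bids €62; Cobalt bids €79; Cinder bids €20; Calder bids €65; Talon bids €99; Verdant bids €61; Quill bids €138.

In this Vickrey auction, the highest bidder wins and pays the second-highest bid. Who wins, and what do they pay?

Quill pays €99

Bids in order: 138 (Quill) > 99 (Talon) > 79 (Cobalt) > 65 (Calder) > 62 (Zephyr) > 61 (Verdant) > …
Second-price: Quill pays Talon's bid of €99.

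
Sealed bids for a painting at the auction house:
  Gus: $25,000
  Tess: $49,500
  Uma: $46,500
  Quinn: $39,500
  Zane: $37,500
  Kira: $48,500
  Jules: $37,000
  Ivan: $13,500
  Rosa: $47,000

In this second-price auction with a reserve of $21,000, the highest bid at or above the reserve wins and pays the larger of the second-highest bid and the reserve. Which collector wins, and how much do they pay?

Bids in order: 49,500 (Tess) > 48,500 (Kira) > 47,000 (Rosa) > 46,500 (Uma) > 39,500 (Quinn) > 37,500 (Zane) > …
Tess has the top bid at or above the reserve ($49,500).
max(second-highest $48,500, reserve $21,000) = $48,500; the reserve does not bind.

Tess pays $48,500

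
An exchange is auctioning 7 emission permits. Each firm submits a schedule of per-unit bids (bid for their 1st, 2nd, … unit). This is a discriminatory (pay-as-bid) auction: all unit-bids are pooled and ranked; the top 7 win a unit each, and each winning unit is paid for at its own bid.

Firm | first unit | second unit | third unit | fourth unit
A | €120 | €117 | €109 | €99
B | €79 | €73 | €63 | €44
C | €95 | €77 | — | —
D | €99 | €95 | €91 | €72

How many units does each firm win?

Merging the schedules and taking the best 7: 120 (A-1), 117 (A-2), 109 (A-3), 99 (A-4), 99 (D-1), 95 (C-1), 95 (D-2)
Next rejected bid: €91 (not a price — pay-as-bid).
Allocation: A 4, C 1, D 2.

A 4, C 1, D 2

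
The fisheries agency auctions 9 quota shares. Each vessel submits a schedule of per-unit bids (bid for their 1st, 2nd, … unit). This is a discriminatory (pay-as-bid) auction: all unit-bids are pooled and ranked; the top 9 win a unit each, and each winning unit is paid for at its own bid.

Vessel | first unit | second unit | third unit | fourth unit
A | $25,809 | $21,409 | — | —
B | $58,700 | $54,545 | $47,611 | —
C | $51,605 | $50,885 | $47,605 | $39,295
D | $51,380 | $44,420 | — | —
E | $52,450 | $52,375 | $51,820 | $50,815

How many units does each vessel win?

Pooled unit-bids ranked (top 9): 58,700 (B-1), 54,545 (B-2), 52,450 (E-1), 52,375 (E-2), 51,820 (E-3), 51,605 (C-1), 51,380 (D-1), 50,885 (C-2), 50,815 (E-4)
Next rejected bid: $47,611 (not a price — pay-as-bid).
Allocation: B 2, C 2, D 1, E 4.

B 2, C 2, D 1, E 4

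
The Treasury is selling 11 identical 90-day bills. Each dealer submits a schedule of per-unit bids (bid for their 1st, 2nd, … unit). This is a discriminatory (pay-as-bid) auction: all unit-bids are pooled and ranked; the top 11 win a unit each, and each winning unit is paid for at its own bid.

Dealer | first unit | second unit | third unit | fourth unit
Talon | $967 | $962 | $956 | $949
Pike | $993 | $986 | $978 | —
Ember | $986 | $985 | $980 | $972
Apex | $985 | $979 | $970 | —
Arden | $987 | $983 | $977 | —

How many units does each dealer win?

Apex 2, Arden 3, Ember 3, Pike 3

Merging the schedules and taking the best 11: 993 (Pike-1), 987 (Arden-1), 986 (Pike-2), 986 (Ember-1), 985 (Ember-2), 985 (Apex-1), 983 (Arden-2), 980 (Ember-3), 979 (Apex-2), 978 (Pike-3), 977 (Arden-3)
Next rejected bid: $972 (not a price — pay-as-bid).
Allocation: Apex 2, Arden 3, Ember 3, Pike 3.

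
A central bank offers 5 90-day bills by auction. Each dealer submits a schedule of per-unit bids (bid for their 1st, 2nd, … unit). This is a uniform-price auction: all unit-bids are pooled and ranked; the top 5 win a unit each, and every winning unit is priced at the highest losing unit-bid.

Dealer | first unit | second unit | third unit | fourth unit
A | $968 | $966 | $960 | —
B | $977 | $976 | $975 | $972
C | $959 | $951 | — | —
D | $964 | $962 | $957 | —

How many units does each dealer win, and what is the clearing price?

A 1, B 4; clearing price $966

Pooled unit-bids ranked (top 5): 977 (B-1), 976 (B-2), 975 (B-3), 972 (B-4), 968 (A-1)
Highest rejected unit-bid = $966.
Allocation: A 1, B 4.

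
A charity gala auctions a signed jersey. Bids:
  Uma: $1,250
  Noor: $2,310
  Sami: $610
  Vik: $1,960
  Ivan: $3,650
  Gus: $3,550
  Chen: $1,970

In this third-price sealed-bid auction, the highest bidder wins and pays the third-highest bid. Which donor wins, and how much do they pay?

Rule: the highest bidder wins and pays the third-highest bid.
Sorting bids: 3,650 (Ivan) > 3,550 (Gus) > 2,310 (Noor) > 1,970 (Chen) > 1,960 (Vik) > 1,250 (Uma) > …
Ivan wins; payment is bid #3 in the ranking = $2,310.

Ivan pays $2,310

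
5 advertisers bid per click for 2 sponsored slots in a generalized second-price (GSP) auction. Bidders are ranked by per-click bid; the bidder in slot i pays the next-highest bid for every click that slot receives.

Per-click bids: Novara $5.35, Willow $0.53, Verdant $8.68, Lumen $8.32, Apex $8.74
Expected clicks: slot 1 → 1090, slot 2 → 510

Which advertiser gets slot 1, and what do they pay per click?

Sorting advertisers: $8.74 (Apex) > $8.68 (Verdant) > $8.32 (Lumen) > …
Slot 1 goes to the first-ranked bidder, Apex, who pays the next bid down: $8.68/click.

Apex; $8.68 per click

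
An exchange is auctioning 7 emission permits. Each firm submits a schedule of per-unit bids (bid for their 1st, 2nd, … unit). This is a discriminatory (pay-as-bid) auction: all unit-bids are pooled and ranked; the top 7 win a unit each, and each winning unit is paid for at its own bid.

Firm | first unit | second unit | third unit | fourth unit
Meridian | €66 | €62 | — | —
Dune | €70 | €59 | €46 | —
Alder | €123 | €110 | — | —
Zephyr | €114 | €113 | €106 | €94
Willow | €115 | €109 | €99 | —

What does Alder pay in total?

Pooled unit-bids ranked (top 7): 123 (Alder-1), 115 (Willow-1), 114 (Zephyr-1), 113 (Zephyr-2), 110 (Alder-2), 109 (Willow-2), 106 (Zephyr-3)
Next rejected bid: €99 (not a price — pay-as-bid).
Alder's winning unit-bids: 123 + 110 = €233.

Alder pays €233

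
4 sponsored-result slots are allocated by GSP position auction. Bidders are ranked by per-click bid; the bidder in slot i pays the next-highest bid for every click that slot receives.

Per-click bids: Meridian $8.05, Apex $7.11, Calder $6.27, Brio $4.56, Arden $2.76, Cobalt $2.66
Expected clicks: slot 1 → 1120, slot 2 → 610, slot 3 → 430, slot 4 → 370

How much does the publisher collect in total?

Sorting advertisers: $8.05 (Meridian) > $7.11 (Apex) > $6.27 (Calder) > $4.56 (Brio) > $2.76 (Arden) > …
Slot 1: Meridian pays $7.11 × 1120 = $7963.20
Slot 2: Apex pays $6.27 × 610 = $3824.70
Slot 3: Calder pays $4.56 × 430 = $1960.80
Slot 4: Brio pays $2.76 × 370 = $1021.20
Total = $14769.90

Total revenue: $14769.90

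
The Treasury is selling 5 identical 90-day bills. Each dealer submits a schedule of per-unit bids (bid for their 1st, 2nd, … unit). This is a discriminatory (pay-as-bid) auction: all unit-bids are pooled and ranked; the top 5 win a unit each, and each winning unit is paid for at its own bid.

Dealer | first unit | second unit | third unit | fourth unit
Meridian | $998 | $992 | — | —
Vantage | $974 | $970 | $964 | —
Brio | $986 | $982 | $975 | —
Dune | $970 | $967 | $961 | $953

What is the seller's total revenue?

Total revenue: $4,933

Pooled unit-bids ranked (top 5): 998 (Meridian-1), 992 (Meridian-2), 986 (Brio-1), 982 (Brio-2), 975 (Brio-3)
Next rejected bid: $974 (not a price — pay-as-bid).
Each winning unit pays its own bid.
Revenue = 998 + 992 + 986 + 982 + 975 = $4,933.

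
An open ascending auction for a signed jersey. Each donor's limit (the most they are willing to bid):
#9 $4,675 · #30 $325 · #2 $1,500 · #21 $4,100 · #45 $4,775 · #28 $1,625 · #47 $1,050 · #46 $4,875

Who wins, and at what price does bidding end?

Limits in order: 4,875 (#46) > 4,775 (#45) > 4,675 (#9) > 4,100 (#21) > 1,625 (#28) > 1,500 (#2) > …
Once the price passes $4,775, only #46 is left; the hammer falls at #45's limit of $4,775.

#46 wins at $4,775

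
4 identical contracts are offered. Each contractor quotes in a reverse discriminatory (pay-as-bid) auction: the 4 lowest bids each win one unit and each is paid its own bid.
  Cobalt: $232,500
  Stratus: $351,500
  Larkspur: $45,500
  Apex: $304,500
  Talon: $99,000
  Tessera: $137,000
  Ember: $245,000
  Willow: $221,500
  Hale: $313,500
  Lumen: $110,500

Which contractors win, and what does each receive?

Bids ranked low→high: 45,500 (Larkspur), 99,000 (Talon), 110,500 (Lumen), 137,000 (Tessera), 221,500 (Willow), 232,500 (Cobalt), …
Winners (4 units): Larkspur, Talon, Lumen, Tessera.
Each winner is paid its own bid: Larkspur $45,500, Talon $99,000, Lumen $110,500, Tessera $137,000.

Larkspur $45,500, Talon $99,000, Lumen $110,500, Tessera $137,000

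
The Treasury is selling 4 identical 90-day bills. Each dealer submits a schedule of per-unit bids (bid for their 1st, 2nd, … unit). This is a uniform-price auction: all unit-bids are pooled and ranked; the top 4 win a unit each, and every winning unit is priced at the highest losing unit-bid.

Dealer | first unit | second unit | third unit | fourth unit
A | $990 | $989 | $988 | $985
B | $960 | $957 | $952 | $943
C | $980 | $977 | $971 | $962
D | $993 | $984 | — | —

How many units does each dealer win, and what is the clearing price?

A 3, D 1; clearing price $985

All unit-bids, highest first — top 4: 993 (D-1), 990 (A-1), 989 (A-2), 988 (A-3)
First bid not allocated: $985.
Allocation: A 3, D 1.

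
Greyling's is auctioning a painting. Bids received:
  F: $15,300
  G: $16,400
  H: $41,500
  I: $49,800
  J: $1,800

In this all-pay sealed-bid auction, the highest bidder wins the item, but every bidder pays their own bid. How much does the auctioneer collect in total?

Total revenue: $124,800

All-pay sealed-bid auction: the highest bidder wins the item, but every bidder pays their own bid.
Bids ranked: 49,800 (I) > 41,500 (H) > 16,400 (G) > 15,300 (F) > 1,800 (J)
I wins with the top bid; all bids are sunk regardless.
Every bidder forfeits their bid regardless of winning.
Revenue = 15,300 + 16,400 + 41,500 + 49,800 + 1,800 = $124,800.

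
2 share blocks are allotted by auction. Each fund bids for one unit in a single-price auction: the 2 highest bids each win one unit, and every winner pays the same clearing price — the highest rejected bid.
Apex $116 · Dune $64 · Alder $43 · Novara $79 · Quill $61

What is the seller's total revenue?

Total revenue: $128

Sorting: 116 (Apex), 79 (Novara), 64 (Dune), 61 (Quill), …
The 2 highest are Apex, Novara.
First losing bid is Dune's $64, which sets the uniform price.
Total revenue = 2 × $64 = $128.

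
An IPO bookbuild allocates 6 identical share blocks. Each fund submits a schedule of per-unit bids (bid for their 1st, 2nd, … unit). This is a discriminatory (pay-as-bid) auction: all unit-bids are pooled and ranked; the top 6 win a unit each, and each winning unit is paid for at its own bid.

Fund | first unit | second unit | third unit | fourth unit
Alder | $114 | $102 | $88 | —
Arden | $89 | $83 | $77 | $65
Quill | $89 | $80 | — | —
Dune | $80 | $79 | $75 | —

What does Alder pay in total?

Alder pays $304

Pooled unit-bids ranked (top 6): 114 (Alder-1), 102 (Alder-2), 89 (Arden-1), 89 (Quill-1), 88 (Alder-3), 83 (Arden-2)
Next rejected bid: $80 (not a price — pay-as-bid).
Alder's winning unit-bids: 114 + 102 + 88 = $304.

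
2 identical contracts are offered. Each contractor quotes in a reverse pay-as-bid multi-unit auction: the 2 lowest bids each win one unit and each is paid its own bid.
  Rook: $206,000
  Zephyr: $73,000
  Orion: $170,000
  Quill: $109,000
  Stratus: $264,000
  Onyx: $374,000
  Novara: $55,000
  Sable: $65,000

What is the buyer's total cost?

Total cost: $120,000

Sorting: 55,000 (Novara), 65,000 (Sable), 73,000 (Zephyr), 109,000 (Quill), …
Lowest 2: Novara, Sable.
Total cost = 55,000 + 65,000 = $120,000.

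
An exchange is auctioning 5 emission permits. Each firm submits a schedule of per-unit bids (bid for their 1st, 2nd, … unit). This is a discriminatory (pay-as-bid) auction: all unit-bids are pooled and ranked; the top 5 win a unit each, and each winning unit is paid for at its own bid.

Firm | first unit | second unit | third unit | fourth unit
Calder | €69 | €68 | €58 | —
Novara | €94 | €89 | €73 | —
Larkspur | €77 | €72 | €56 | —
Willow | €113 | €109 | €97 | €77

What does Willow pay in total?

Pooled unit-bids ranked (top 5): 113 (Willow-1), 109 (Willow-2), 97 (Willow-3), 94 (Novara-1), 89 (Novara-2)
Next rejected bid: €77 (not a price — pay-as-bid).
Willow's winning unit-bids: 113 + 109 + 97 = €319.

Willow pays €319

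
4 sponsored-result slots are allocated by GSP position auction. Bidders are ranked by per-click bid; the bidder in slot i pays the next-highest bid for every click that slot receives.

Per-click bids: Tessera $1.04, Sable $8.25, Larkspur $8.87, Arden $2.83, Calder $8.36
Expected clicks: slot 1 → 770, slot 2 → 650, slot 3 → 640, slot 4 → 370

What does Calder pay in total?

Calder pays $5362.50

Sorting advertisers: $8.87 (Larkspur) > $8.36 (Calder) > $8.25 (Sable) > $2.83 (Arden) > $1.04 (Tessera)
Calder holds slot 2 → pays next bid $8.25 × 650 clicks = $5362.50.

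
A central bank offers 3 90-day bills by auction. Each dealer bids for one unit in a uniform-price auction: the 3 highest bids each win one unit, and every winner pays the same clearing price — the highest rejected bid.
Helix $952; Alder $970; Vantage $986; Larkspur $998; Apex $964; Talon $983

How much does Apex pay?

Bids ranked high→low: 998 (Larkspur), 986 (Vantage), 983 (Talon), 970 (Alder), 964 (Apex), …
Winners (3 units): Larkspur, Vantage, Talon.
First losing bid is Alder's $970, which sets the uniform price.
Apex does not win → pays $0.

Apex pays $0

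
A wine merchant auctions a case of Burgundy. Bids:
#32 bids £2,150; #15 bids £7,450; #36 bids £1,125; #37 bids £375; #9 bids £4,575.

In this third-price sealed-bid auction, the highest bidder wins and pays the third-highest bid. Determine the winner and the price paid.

#15 pays £2,150

Sorting bids: 7,450 (#15) > 4,575 (#9) > 2,150 (#32) > 1,125 (#36) > 375 (#37)
#15 is highest; pays the third-highest bid, £2,150.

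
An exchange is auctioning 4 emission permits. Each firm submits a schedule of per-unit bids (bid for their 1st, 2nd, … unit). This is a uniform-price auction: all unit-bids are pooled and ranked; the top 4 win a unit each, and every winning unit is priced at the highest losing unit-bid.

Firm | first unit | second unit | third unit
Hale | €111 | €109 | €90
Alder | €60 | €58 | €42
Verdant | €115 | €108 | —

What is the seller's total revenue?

Total revenue: €360

All unit-bids, highest first — top 4: 115 (Verdant-1), 111 (Hale-1), 109 (Hale-2), 108 (Verdant-2)
The (k+1)-th unit-bid is €90.
Allocation: Hale 2, Verdant 2. Every unit priced at €90.
Revenue = 4 × 90 = €360.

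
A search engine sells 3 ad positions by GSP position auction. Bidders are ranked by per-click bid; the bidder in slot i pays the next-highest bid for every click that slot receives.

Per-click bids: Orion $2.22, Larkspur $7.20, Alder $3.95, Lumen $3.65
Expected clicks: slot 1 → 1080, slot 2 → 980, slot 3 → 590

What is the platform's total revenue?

Total revenue: $9152.80

Ranked by bid: $7.20 (Larkspur) > $3.95 (Alder) > $3.65 (Lumen) > $2.22 (Orion)
Slot 1: Larkspur pays $3.95 × 1080 = $4266.00
Slot 2: Alder pays $3.65 × 980 = $3577.00
Slot 3: Lumen pays $2.22 × 590 = $1309.80
Total = $9152.80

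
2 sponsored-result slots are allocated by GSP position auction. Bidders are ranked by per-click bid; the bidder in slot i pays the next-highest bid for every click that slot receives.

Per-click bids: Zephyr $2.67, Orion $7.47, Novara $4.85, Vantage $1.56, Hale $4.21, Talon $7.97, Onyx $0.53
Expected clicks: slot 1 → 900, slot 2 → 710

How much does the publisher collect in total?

Total revenue: $10166.50

Sorting advertisers: $7.97 (Talon) > $7.47 (Orion) > $4.85 (Novara) > …
Slot 1: Talon pays $7.47 × 900 = $6723.00
Slot 2: Orion pays $4.85 × 710 = $3443.50
Total = $10166.50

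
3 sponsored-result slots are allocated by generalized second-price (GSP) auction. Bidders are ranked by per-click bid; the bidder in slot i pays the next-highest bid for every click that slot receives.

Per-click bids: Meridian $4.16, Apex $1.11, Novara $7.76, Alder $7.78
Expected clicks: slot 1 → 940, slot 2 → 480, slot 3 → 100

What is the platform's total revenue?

Total revenue: $9402.20

Per-click bids in order: $7.78 (Alder) > $7.76 (Novara) > $4.16 (Meridian) > $1.11 (Apex)
Slot 1: Alder pays $7.76 × 940 = $7294.40
Slot 2: Novara pays $4.16 × 480 = $1996.80
Slot 3: Meridian pays $1.11 × 100 = $111.00
Total = $9402.20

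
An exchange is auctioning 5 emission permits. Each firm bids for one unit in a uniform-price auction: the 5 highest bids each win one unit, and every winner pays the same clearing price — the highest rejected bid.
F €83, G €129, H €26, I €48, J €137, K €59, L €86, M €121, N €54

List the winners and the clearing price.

J, G, M, L, F; each pays €59

Sorting: 137 (J), 129 (G), 121 (M), 86 (L), 83 (F), 59 (K), 54 (N), …
Winners (5 units): J, G, M, L, F.
Clearing price = highest rejected bid = €59.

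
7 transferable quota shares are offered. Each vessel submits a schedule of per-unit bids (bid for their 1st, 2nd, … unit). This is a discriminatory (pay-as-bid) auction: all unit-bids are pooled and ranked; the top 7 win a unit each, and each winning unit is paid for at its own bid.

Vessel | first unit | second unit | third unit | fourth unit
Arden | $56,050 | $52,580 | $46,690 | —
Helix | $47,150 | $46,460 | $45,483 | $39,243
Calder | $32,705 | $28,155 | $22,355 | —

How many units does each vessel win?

Arden 3, Helix 4

Merging the schedules and taking the best 7: 56,050 (Arden-1), 52,580 (Arden-2), 47,150 (Helix-1), 46,690 (Arden-3), 46,460 (Helix-2), 45,483 (Helix-3), 39,243 (Helix-4)
Next rejected bid: $32,705 (not a price — pay-as-bid).
Allocation: Arden 3, Helix 4.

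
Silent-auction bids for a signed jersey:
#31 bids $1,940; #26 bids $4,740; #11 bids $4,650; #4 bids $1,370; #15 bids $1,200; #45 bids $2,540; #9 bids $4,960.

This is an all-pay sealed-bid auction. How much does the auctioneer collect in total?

Total revenue: $21,400

Bids ranked: 4,960 (#9) > 4,740 (#26) > 4,650 (#11) > 2,540 (#45) > 1,940 (#31) > 1,370 (#4) > …
Every bidder forfeits their bid regardless of winning.
Revenue = 1,940 + 4,740 + 4,650 + 1,370 + 1,200 + 2,540 + 4,960 = $21,400.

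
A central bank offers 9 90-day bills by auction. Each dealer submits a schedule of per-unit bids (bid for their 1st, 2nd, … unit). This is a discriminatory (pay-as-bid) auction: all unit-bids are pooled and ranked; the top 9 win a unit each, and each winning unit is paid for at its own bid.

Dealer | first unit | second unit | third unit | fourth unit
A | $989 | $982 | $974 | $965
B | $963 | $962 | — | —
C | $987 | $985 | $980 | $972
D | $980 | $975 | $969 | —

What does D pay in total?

Merging the schedules and taking the best 9: 989 (A-1), 987 (C-1), 985 (C-2), 982 (A-2), 980 (C-3), 980 (D-1), 975 (D-2), 974 (A-3), 972 (C-4)
Next rejected bid: $969 (not a price — pay-as-bid).
D's winning unit-bids: 980 + 975 = $1,955.

D pays $1,955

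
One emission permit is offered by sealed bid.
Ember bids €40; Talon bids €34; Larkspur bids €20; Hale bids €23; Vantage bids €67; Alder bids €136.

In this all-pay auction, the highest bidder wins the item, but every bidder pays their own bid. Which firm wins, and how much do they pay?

Alder pays €136

Rule: the highest bidder wins the item, but every bidder pays their own bid.
Bids ranked: 136 (Alder) > 67 (Vantage) > 40 (Ember) > 34 (Talon) > 23 (Hale) > 20 (Larkspur)
Alder is highest and takes the item; every bidder forfeits their bid.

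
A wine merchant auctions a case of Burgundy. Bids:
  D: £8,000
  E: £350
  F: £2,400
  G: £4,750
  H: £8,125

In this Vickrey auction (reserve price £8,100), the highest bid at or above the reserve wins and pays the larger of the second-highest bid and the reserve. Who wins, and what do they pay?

H pays £8,100

Bids in order: 8,125 (H) > 8,000 (D) > 4,750 (G) > 2,400 (F) > 350 (E)
Highest eligible bid: H at £8,125.
max(second-highest £8,000, reserve £8,100) = £8,100.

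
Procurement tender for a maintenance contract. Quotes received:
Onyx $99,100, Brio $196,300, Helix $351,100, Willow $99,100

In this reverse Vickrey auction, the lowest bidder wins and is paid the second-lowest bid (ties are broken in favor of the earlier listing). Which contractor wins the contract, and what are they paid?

Onyx is paid $99,100

Sorting bids: 99,100 (Onyx) < 99,100 (Willow) < 196,300 (Brio) < 351,100 (Helix)
Tie at $99,100 → Onyx wins by tie-break.
Onyx is lowest; is paid the second-lowest bid, $99,100.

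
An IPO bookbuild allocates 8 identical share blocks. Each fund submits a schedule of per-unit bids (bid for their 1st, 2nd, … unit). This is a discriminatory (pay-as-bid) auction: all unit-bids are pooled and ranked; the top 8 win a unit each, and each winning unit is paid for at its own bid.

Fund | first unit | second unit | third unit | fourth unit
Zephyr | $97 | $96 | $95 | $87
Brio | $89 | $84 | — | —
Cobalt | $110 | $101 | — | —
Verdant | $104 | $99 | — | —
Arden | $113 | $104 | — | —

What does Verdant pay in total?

Verdant pays $203

Merging the schedules and taking the best 8: 113 (Arden-1), 110 (Cobalt-1), 104 (Verdant-1), 104 (Arden-2), 101 (Cobalt-2), 99 (Verdant-2), 97 (Zephyr-1), 96 (Zephyr-2)
Next rejected bid: $95 (not a price — pay-as-bid).
Verdant's winning unit-bids: 104 + 99 = $203.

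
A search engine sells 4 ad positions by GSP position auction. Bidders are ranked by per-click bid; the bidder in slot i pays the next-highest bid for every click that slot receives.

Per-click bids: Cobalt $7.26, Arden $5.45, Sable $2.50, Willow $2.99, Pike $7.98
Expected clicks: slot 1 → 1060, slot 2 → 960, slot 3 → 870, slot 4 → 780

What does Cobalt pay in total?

Ranked by bid: $7.98 (Pike) > $7.26 (Cobalt) > $5.45 (Arden) > $2.99 (Willow) > $2.50 (Sable)
Cobalt holds slot 2 → pays next bid $5.45 × 960 clicks = $5232.00.

Cobalt pays $5232.00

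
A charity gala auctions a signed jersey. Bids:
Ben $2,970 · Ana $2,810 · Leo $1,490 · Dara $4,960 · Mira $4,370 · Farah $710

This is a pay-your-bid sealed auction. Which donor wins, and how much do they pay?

Dara pays $4,960

Bids ranked: 4,960 (Dara) > 4,370 (Mira) > 2,970 (Ben) > 2,810 (Ana) > 1,490 (Leo) > 710 (Farah)
Dara is highest → pays own bid, $4,960.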